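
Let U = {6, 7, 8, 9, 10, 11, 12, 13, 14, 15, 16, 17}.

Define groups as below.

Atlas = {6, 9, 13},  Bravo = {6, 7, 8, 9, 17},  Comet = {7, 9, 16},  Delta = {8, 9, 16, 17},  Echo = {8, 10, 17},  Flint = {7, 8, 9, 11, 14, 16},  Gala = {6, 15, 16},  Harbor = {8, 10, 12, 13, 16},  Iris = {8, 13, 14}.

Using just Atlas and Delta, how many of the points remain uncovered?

6

Union of Atlas, Delta = {6, 8, 9, 13, 16, 17}.
Not covered: 7, 10, 11, 12, 14, 15 — 6 points.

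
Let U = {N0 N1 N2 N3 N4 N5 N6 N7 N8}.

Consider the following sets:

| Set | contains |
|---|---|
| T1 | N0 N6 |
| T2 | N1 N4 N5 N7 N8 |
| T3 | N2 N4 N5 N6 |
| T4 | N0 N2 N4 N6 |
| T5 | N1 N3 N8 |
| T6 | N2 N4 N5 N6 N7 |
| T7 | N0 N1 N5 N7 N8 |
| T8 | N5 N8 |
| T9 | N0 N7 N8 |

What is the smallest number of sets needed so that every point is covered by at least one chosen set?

T5, T6, and T9 cover everything between them: the union {N0, N1, N2, N3, N4, N5, N6, N7, N8} is all of U.
Only T5 contains N3, so T5 is forced; the remaining 6 points need at least 2 more sets (each remaining set adds at most 5) — so at least 3 sets are needed, and 3 is optimal.

3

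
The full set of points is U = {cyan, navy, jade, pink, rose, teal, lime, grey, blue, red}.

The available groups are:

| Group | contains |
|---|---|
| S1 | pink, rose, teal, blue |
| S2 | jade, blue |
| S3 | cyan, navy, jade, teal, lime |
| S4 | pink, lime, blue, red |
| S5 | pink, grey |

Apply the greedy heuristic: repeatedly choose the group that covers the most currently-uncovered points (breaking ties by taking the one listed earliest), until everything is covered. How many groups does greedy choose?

Greedy: pick S3 (covers 5 new) → pick S1 (covers 3 new) → pick S4 (covers 1 new) → pick S5 (covers 1 new). Total picks: 4.

4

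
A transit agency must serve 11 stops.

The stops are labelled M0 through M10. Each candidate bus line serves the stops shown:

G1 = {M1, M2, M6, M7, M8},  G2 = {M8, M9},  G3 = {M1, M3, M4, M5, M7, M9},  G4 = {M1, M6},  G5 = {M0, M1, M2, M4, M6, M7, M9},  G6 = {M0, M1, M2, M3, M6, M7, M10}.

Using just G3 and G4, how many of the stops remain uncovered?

Union of G3, G4 = {M1, M3, M4, M5, M6, M7, M9}.
Not covered: M0, M2, M8, M10 — 4 stops.

4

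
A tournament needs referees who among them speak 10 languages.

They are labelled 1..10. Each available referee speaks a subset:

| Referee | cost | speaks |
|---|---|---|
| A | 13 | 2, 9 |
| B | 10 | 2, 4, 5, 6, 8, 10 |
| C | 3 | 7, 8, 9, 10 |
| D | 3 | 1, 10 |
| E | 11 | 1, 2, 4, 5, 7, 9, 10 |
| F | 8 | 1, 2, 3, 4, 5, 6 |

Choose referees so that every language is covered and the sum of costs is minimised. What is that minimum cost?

11

C, F together cover every language (C ∪ F = {1, 2, 3, 4, 5, 6, 7, 8, 9, 10}); total cost 3 + 8 = 11.
No covering selection has total cost below 11.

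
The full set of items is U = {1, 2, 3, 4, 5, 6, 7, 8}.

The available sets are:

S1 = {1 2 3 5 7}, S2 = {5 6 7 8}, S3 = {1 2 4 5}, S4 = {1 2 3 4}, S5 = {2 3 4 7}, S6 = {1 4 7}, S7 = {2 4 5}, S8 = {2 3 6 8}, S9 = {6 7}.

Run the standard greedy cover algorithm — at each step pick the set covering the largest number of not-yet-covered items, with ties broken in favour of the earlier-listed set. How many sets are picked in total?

3

Greedy: pick S1 (covers 5 new) → pick S2 (covers 2 new) → pick S3 (covers 1 new). Total picks: 3.
(The true minimum cover uses only 2 sets, so greedy is not optimal here.)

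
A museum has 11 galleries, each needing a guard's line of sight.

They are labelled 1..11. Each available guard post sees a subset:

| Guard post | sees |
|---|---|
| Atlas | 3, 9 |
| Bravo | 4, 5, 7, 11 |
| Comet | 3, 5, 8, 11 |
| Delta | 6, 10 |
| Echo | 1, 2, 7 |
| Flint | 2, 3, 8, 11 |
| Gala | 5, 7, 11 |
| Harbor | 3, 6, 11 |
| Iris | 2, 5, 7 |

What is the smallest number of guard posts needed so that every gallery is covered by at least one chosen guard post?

5

Atlas and Bravo and Comet and Delta and Echo together: Atlas ∪ Bravo ∪ Comet ∪ Delta ∪ Echo = {1, 2, 3, 4, 5, 6, 7, 8, 9, 10, 11} — every gallery is covered.
No 4 of the 9 guard posts cover everything (all 126 combinations miss at least one gallery), so 5 is optimal.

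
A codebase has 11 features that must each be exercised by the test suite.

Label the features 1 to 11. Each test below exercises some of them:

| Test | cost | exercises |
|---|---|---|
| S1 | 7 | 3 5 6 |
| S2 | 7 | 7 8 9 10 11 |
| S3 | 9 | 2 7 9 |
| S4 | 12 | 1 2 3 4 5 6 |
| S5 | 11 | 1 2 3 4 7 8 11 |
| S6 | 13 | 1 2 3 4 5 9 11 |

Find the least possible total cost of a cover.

S2, S4 together cover every feature (S2 ∪ S4 = {1, 2, 3, 4, 5, 6, 7, 8, 9, 10, 11}); total cost 7 + 12 = 19.
No covering selection has total cost below 19.

19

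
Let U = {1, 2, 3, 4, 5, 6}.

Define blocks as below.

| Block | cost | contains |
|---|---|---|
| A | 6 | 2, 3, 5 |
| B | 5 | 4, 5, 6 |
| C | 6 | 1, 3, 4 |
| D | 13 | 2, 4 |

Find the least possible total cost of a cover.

17

A, B, C together cover every element (A ∪ B ∪ C = {1, 2, 3, 4, 5, 6}); total cost 6 + 5 + 6 = 17.
No covering selection has total cost below 17.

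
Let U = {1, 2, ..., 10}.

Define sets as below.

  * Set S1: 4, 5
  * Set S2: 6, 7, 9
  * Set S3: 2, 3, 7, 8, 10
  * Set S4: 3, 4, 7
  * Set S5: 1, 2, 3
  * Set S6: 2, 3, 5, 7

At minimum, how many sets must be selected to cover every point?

4

S1 and S2 and S3 and S5 together: S1 ∪ S2 ∪ S3 ∪ S5 = {1, 2, 3, 4, 5, 6, 7, 8, 9, 10} — every point is covered.
Only S5 contains 1, so S5 is forced; the remaining 7 points need at least 3 more sets (each remaining set adds at most 3) — so at least 4 sets are needed, and 4 is optimal.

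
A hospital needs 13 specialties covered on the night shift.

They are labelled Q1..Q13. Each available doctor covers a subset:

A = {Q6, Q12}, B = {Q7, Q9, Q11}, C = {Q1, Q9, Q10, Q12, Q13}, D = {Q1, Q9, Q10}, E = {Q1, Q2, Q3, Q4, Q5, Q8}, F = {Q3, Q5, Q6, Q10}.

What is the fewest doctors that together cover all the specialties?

4

Take {A, B, C, E}. Their union is {Q1, Q2, Q3, Q4, Q5, Q6, Q7, Q8, Q9, Q10, Q11, Q12, Q13}, which is all 13 specialties.
No 3 of the 6 doctors cover everything (all 20 combinations miss at least one specialty), so 4 is optimal.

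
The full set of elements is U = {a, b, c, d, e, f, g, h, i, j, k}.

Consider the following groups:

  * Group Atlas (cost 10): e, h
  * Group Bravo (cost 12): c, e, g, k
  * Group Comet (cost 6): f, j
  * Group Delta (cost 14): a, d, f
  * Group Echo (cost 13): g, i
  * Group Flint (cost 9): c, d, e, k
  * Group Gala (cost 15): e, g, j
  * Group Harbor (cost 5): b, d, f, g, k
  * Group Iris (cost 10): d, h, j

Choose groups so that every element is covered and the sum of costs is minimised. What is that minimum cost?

Delta, Echo, Flint, Harbor, Iris together cover every element (Delta ∪ Echo ∪ Flint ∪ Harbor ∪ Iris = {a, b, c, d, e, f, g, h, i, j, k}); total cost 14 + 13 + 9 + 5 + 10 = 51.
No covering selection has total cost below 51.

51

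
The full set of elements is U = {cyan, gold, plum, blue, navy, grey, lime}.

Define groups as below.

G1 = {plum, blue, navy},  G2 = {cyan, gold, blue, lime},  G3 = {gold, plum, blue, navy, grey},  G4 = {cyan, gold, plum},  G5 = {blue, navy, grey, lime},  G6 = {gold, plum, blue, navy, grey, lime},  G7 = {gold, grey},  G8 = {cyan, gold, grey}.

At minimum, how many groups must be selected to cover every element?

2

G4 and G6 cover everything between them: the union {cyan, gold, plum, blue, navy, grey, lime} is all of U.
No single group has all 7 elements (the largest, G6, has 6), so 2 is optimal.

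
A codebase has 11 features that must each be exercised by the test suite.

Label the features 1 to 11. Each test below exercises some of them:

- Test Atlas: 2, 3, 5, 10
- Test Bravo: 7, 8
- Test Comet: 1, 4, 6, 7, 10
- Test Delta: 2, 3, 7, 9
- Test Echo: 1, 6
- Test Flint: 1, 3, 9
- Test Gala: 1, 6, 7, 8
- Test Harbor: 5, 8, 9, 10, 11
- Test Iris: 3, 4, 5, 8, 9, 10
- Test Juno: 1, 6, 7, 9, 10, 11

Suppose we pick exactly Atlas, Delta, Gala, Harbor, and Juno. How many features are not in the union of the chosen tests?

Union of Atlas, Delta, Gala, Harbor, Juno = {1, 2, 3, 5, 6, 7, 8, 9, 10, 11}.
Not covered: 4 — 1 feature.

1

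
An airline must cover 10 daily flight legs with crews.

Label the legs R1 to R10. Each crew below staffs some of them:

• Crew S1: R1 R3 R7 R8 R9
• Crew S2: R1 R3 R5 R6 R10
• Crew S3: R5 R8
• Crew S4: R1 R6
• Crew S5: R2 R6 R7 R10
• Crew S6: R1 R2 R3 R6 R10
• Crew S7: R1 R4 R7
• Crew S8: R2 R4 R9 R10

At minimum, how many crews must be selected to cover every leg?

S1 and S2 and S8 together: S1 ∪ S2 ∪ S8 = {R1, R2, R3, R4, R5, R6, R7, R8, R9, R10} — every leg is covered.
No 2 of the 8 crews cover everything (all 28 combinations miss at least one leg), so 3 is optimal.

3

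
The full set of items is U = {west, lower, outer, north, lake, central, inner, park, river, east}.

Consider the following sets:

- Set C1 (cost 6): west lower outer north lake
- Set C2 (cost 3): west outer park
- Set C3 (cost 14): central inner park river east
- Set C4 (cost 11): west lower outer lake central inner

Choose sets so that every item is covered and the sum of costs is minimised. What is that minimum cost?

20

C1, C3 together cover every item (C1 ∪ C3 = {west, lower, outer, north, lake, central, inner, park, river, east}); total cost 6 + 14 = 20.
The greedy pick C2, C1, C3 costs 23; no covering selection beats 20.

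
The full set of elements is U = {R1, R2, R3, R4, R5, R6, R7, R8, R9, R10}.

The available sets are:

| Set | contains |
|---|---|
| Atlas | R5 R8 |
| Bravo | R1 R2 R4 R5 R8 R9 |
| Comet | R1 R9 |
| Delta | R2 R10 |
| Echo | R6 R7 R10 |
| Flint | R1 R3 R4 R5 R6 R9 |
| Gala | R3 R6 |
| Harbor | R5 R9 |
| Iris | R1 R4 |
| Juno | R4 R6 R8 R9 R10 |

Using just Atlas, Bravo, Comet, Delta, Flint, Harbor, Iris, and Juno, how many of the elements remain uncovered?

Union of Atlas, Bravo, Comet, Delta, Flint, Harbor, Iris, Juno = {R1, R2, R3, R4, R5, R6, R8, R9, R10}.
Not covered: R7 — 1 element.

1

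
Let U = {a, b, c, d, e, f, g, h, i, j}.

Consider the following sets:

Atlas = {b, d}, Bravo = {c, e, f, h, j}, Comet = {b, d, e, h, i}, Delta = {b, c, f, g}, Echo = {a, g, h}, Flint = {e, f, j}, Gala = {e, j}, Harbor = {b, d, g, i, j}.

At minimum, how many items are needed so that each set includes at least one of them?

The 3 items {b, e, g} hit every set.
The sets Atlas, Echo, Gala are pairwise disjoint, so any hitting set needs a separate item for each — at least 3. Hence 3 is optimal.

3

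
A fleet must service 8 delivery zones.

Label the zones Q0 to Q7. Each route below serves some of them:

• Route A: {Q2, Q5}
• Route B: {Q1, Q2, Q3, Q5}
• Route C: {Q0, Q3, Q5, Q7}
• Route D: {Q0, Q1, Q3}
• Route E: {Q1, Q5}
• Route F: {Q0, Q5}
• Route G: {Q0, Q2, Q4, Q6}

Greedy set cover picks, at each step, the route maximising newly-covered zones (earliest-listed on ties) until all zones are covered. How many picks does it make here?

3

Greedy: pick B (covers 4 new) → pick G (covers 3 new) → pick C (covers 1 new). Total picks: 3.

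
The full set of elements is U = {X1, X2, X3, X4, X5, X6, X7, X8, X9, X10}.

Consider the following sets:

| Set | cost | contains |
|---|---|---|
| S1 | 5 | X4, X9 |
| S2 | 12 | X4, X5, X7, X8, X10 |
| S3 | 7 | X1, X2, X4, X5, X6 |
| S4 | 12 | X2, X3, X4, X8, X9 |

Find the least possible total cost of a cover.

S2, S3, S4 together cover every element (S2 ∪ S3 ∪ S4 = {X1, X2, X3, X4, X5, X6, X7, X8, X9, X10}); total cost 12 + 7 + 12 = 31.
The greedy pick S3, S2, S1, S4 costs 36; no covering selection beats 31.

31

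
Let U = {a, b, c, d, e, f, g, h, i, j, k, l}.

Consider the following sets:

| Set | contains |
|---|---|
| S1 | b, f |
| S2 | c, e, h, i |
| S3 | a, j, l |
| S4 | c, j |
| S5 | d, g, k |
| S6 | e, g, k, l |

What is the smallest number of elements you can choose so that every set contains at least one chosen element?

The 4 elements {b, c, g, l} hit every set.
The sets S1, S2, S3, S5 are pairwise disjoint, so any hitting set needs a separate element for each — at least 4. Hence 4 is optimal.

4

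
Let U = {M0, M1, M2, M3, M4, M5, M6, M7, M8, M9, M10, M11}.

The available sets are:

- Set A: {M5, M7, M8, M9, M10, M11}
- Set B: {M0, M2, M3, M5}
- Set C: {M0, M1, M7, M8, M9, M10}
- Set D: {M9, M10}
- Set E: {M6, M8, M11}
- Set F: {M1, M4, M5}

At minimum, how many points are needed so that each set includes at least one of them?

H = {M5, M9, M11} meets every set (each contains at least one member of H), and |H| = 3.
The sets B, D, E are pairwise disjoint, so any hitting set needs a separate point for each — at least 3. Hence 3 is optimal.

3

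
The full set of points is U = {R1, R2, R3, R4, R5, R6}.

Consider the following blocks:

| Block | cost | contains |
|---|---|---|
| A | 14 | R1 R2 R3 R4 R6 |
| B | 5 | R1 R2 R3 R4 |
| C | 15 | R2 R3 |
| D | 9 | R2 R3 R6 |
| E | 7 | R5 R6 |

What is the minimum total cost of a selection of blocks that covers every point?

B, E together cover every point (B ∪ E = {R1, R2, R3, R4, R5, R6}); total cost 5 + 7 = 12.
No covering selection has total cost below 12.

12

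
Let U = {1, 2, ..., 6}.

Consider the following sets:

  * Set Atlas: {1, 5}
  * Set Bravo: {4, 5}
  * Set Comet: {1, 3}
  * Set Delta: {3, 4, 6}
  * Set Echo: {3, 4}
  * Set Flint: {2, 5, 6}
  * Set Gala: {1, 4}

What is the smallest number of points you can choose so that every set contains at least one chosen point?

3

Take H = {3, 4, 5}. Each listed set contains at least one of these, so H is a hitting set of size 3.
No choice of 2 points meets every set, so 3 is the minimum.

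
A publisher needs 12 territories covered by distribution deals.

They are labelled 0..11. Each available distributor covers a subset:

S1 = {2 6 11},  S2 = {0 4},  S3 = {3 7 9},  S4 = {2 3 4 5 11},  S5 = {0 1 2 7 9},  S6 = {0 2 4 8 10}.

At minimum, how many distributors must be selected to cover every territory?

Take {S1, S4, S5, S6}. Their union is {0, 1, 2, 3, 4, 5, 6, 7, 8, 9, 10, 11}, which is all 12 territories.
Only S1 contains 6, so S1 is forced; the remaining 9 territories need at least 3 more distributors (each remaining distributor adds at most 4) — so at least 4 distributors are needed, and 4 is optimal.

4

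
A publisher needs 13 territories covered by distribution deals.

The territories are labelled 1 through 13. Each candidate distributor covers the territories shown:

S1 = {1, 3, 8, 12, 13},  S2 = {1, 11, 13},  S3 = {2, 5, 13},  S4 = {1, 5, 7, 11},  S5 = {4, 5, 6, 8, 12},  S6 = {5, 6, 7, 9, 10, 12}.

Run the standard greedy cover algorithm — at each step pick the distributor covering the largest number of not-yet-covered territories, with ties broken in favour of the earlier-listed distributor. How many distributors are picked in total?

Greedy: pick S6 (covers 6 new) → pick S1 (covers 4 new) → pick S2 (covers 1 new) → pick S3 (covers 1 new) → pick S5 (covers 1 new). Total picks: 5.

5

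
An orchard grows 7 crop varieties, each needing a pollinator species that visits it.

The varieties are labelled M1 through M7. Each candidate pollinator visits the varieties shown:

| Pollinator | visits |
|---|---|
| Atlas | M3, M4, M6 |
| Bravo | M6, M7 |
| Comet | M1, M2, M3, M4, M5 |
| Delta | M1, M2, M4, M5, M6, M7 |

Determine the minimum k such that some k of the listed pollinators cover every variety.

Comet and Delta together: Comet ∪ Delta = {M1, M2, M3, M4, M5, M6, M7} — every variety is covered.
No single pollinator has all 7 varieties (the largest, Delta, has 6), so 2 is optimal.

2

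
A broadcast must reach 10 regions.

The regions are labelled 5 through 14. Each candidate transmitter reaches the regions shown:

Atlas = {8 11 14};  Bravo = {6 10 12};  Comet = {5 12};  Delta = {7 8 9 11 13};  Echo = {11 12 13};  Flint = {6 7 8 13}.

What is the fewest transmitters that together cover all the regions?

Atlas and Bravo and Comet and Delta together: Atlas ∪ Bravo ∪ Comet ∪ Delta = {5, 6, 7, 8, 9, 10, 11, 12, 13, 14} — every region is covered.
Only Atlas contains 14, so Atlas is forced; the remaining 7 regions need at least 3 more transmitters (each remaining transmitter adds at most 3) — so at least 4 transmitters are needed, and 4 is optimal.

4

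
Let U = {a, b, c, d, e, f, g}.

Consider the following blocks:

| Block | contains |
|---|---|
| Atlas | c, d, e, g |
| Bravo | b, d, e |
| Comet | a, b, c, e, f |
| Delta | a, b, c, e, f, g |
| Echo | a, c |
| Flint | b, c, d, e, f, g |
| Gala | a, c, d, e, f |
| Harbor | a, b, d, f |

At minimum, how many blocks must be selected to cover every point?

2

Echo and Flint cover everything between them: the union {a, b, c, d, e, f, g} is all of U.
No single block has all 7 points (the largest, Delta, has 6), so 2 is optimal.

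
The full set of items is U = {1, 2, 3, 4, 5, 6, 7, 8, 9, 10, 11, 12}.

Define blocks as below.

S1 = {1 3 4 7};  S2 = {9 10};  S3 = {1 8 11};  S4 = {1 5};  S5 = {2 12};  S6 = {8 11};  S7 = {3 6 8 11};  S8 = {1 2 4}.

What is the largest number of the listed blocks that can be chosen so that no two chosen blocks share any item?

S1, S2, S5, S6 are pairwise disjoint (S1={1,3,4,7}; S2={9,10}; S5={2,12}; S6={8,11}).
Every remaining block overlaps one of these, and no 5 of the listed blocks are pairwise disjoint, so 4 is the maximum.

4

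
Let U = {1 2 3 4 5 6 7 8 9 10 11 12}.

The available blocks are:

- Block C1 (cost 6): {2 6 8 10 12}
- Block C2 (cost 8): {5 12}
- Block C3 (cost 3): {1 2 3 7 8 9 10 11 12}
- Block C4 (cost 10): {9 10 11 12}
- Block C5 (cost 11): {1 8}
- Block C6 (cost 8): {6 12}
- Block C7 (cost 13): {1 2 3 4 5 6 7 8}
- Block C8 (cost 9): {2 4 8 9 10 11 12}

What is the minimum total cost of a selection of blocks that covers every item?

C3, C7 together cover every item (C3 ∪ C7 = {1, 2, 3, 4, 5, 6, 7, 8, 9, 10, 11, 12}); total cost 3 + 13 = 16.
No covering selection has total cost below 16.

16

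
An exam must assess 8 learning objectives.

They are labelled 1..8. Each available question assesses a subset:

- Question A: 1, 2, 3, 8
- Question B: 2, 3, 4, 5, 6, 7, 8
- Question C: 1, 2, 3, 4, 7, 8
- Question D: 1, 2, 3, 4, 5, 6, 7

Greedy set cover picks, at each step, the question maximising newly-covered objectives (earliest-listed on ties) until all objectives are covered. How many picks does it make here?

2

Greedy: pick B (covers 7 new) → pick A (covers 1 new). Total picks: 2.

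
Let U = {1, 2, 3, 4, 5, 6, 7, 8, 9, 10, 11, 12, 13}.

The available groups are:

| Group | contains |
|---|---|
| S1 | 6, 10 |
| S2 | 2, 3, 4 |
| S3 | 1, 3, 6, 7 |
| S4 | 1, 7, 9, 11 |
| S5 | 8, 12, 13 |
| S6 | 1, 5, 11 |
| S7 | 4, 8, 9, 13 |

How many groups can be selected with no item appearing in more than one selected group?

4

S1, S2, S4, S5 are pairwise disjoint (S1={6,10}; S2={2,3,4}; S4={1,7,9,11}; S5={8,12,13}).
Every remaining group overlaps one of these, and no 5 of the listed groups are pairwise disjoint, so 4 is the maximum.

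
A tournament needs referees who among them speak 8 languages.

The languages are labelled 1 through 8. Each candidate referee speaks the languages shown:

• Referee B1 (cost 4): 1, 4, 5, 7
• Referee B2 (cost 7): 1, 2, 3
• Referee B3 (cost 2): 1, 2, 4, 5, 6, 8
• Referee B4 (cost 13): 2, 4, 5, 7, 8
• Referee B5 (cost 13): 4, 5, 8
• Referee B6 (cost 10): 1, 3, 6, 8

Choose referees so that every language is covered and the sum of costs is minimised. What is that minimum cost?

13

B1, B2, B3 together cover every language (B1 ∪ B2 ∪ B3 = {1, 2, 3, 4, 5, 6, 7, 8}); total cost 4 + 7 + 2 = 13.
No covering selection has total cost below 13.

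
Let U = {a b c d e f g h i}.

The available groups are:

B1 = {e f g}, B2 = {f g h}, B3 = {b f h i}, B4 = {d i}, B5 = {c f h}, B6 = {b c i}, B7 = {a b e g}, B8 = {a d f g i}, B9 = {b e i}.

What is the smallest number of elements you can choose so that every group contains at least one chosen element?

Take T = {b, d, f}. Each listed group contains at least one of these, so T is a hitting set of size 3.
The groups B4, B5, B7 are pairwise disjoint, so any hitting set needs a separate element for each — at least 3. Hence 3 is optimal.

3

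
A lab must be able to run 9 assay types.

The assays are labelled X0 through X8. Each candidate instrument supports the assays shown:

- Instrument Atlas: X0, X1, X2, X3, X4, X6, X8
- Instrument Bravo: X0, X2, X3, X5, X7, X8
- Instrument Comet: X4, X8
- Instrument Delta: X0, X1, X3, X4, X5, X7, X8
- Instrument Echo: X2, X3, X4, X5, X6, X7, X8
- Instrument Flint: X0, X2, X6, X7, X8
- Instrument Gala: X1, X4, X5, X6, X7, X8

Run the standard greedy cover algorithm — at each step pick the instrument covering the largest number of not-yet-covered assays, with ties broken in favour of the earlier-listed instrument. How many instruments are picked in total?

Greedy: pick Atlas (covers 7 new) → pick Bravo (covers 2 new). Total picks: 2.

2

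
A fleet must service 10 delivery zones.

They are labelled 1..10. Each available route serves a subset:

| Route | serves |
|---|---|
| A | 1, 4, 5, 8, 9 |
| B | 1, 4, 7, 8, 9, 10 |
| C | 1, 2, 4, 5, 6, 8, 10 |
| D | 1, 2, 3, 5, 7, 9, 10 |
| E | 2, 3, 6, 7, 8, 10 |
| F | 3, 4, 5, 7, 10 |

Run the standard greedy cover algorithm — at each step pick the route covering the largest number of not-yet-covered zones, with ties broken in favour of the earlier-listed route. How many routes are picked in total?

Greedy: pick C (covers 7 new) → pick D (covers 3 new). Total picks: 2.

2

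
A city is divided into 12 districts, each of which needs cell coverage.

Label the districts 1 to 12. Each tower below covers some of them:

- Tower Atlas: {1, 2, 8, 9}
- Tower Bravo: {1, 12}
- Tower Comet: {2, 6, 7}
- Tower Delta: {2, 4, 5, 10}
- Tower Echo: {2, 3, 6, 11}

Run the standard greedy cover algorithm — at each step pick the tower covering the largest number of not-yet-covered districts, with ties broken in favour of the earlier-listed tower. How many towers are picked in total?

5

Greedy: pick Atlas (covers 4 new) → pick Delta (covers 3 new) → pick Echo (covers 3 new) → pick Bravo (covers 1 new) → pick Comet (covers 1 new). Total picks: 5.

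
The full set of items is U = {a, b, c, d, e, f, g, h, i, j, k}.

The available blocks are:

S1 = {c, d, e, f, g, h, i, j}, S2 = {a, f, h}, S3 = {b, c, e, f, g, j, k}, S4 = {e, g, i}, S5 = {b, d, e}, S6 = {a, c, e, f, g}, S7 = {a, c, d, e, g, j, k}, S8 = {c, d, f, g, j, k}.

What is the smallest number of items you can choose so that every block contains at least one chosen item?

2

T = {e, f} meets every block (each contains at least one member of T), and |T| = 2.
The blocks S2, S4 are pairwise disjoint, so any hitting set needs a separate item for each — at least 2. Hence 2 is optimal.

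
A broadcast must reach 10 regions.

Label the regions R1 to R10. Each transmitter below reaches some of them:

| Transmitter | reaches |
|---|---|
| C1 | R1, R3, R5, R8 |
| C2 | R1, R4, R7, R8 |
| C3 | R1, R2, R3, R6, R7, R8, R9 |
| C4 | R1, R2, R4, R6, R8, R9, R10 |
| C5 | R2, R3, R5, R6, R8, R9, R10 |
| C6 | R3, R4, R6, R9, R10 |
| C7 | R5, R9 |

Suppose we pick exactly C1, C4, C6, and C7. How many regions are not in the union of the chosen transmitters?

Union of C1, C4, C6, C7 = {R1, R2, R3, R4, R5, R6, R8, R9, R10}.
Not covered: R7 — 1 region.

1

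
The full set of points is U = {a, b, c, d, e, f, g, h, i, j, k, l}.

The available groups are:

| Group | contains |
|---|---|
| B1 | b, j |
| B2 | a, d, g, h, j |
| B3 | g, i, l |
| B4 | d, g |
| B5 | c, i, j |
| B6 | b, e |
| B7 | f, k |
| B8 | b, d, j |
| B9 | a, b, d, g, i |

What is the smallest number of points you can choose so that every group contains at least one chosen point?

The 4 points {b, f, g, i} hit every group.
The groups B4, B5, B6, B7 are pairwise disjoint, so any hitting set needs a separate point for each — at least 4. Hence 4 is optimal.

4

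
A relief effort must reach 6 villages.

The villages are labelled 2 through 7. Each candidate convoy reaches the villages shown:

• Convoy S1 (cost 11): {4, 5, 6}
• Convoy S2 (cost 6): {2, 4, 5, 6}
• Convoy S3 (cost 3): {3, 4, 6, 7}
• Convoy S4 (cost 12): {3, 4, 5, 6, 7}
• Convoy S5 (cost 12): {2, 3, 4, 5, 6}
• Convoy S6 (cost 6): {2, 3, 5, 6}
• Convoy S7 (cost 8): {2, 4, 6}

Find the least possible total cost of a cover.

9

S2, S3 together cover every village (S2 ∪ S3 = {2, 3, 4, 5, 6, 7}); total cost 6 + 3 = 9.
No covering selection has total cost below 9.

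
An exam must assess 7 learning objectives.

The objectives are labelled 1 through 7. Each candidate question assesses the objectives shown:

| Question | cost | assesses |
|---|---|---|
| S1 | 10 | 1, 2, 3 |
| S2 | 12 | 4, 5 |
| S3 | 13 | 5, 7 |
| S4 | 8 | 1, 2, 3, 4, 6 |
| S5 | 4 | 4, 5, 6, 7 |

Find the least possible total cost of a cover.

12

S4, S5 together cover every objective (S4 ∪ S5 = {1, 2, 3, 4, 5, 6, 7}); total cost 8 + 4 = 12.
No covering selection has total cost below 12.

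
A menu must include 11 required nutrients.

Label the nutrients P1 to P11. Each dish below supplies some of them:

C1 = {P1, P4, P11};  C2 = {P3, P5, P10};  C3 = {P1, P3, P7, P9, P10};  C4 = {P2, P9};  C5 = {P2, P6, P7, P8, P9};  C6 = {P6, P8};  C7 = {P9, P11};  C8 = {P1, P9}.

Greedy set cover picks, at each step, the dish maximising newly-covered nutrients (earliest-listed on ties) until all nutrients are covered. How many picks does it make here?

4

Greedy: pick C3 (covers 5 new) → pick C5 (covers 3 new) → pick C1 (covers 2 new) → pick C2 (covers 1 new). Total picks: 4.
(The true minimum cover uses only 3 dishes, so greedy is not optimal here.)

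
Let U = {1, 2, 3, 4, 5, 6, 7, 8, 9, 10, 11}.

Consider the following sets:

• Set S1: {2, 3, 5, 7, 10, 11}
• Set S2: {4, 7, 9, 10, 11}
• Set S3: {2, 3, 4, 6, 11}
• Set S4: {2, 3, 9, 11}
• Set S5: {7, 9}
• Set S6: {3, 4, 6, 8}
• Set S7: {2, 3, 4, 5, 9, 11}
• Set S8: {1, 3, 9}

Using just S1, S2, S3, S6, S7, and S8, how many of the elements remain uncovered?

Union of S1, S2, S3, S6, S7, S8 = {1, 2, 3, 4, 5, 6, 7, 8, 9, 10, 11} — that's every element, so 0 are uncovered.

0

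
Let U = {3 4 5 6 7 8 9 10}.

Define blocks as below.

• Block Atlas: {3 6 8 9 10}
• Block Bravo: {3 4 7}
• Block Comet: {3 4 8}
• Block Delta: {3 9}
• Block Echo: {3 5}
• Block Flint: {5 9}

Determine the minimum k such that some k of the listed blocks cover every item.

3

Atlas, Bravo, and Flint cover everything between them: the union {3, 4, 5, 6, 7, 8, 9, 10} is all of U.
Only Atlas contains 6, so Atlas is forced; the remaining 3 items need at least 2 more blocks (each remaining block adds at most 2) — so at least 3 blocks are needed, and 3 is optimal.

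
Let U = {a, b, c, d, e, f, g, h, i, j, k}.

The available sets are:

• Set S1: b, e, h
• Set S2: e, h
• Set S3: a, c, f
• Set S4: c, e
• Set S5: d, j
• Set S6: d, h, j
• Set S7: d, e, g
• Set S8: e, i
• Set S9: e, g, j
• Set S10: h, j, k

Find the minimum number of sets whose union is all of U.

5

Take {S1, S3, S7, S8, S10}. Their union is {a, b, c, d, e, f, g, h, i, j, k}, which is all 11 points.
No 4 of the 10 sets cover everything (all 210 combinations miss at least one point), so 5 is optimal.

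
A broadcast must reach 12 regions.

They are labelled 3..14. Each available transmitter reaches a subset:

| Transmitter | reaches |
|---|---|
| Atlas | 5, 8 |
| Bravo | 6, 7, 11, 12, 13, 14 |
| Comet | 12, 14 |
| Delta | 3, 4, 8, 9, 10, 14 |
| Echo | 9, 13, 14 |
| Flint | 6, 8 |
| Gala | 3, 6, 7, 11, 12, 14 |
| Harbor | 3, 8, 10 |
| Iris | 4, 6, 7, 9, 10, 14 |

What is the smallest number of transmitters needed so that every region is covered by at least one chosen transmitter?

Atlas and Bravo and Delta together: Atlas ∪ Bravo ∪ Delta = {3, 4, 5, 6, 7, 8, 9, 10, 11, 12, 13, 14} — every region is covered.
Only Atlas contains 5, so Atlas is forced; the remaining 10 regions need at least 2 more transmitters (each remaining transmitter adds at most 6) — so at least 3 transmitters are needed, and 3 is optimal.

3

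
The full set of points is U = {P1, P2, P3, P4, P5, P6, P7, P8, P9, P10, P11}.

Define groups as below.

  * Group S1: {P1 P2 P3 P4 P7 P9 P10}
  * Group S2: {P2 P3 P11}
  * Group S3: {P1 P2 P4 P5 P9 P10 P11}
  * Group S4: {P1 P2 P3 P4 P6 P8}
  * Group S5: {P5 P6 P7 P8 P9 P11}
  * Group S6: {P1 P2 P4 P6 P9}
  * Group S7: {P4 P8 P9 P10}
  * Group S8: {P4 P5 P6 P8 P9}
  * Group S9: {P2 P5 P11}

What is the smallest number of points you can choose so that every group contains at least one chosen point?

2

The 2 points {P2, P8} hit every group.
The groups S7, S9 are pairwise disjoint, so any hitting set needs a separate point for each — at least 2. Hence 2 is optimal.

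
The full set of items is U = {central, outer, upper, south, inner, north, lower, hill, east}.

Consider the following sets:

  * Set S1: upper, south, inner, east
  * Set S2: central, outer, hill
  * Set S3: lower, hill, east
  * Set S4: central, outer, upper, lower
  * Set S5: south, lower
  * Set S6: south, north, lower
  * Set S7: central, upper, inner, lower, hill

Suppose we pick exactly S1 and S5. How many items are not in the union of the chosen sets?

Union of S1, S5 = {upper, south, inner, lower, east}.
Not covered: central, outer, north, hill — 4 items.

4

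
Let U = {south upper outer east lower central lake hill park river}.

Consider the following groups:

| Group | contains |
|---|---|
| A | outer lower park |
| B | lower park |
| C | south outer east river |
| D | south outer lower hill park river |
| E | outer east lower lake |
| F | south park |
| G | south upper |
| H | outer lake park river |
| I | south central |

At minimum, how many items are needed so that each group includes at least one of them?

3

Take T = {south, lake, park}. Each listed group contains at least one of these, so T is a hitting set of size 3.
No choice of 2 items meets every group, so 3 is the minimum.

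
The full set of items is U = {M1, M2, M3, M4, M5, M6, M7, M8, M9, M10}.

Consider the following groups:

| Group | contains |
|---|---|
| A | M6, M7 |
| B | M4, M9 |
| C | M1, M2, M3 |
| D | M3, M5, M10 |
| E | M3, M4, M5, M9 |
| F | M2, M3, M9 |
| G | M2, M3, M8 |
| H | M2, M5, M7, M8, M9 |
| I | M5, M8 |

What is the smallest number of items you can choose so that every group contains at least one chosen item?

4

T = {M3, M4, M5, M6} meets every group (each contains at least one member of T), and |T| = 4.
The groups A, B, C, I are pairwise disjoint, so any hitting set needs a separate item for each — at least 4. Hence 4 is optimal.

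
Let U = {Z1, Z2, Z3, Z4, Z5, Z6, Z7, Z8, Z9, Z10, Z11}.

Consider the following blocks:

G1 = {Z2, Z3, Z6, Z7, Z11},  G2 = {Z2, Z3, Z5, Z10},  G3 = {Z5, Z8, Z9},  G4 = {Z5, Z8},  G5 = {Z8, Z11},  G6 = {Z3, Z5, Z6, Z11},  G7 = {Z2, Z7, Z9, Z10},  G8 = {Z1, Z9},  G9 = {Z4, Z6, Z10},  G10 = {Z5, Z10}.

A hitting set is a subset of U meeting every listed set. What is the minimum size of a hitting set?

4

The 4 elements {Z5, Z9, Z10, Z11} hit every block.
No choice of 3 elements meets every block, so 4 is the minimum.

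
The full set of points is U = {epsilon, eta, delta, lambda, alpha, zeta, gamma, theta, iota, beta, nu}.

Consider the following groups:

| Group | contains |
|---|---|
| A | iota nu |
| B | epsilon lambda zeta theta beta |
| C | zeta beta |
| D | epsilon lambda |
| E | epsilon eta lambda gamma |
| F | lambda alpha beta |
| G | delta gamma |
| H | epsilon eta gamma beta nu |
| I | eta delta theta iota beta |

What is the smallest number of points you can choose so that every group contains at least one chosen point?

4

Take T = {lambda, gamma, iota, beta}. Each listed group contains at least one of these, so T is a hitting set of size 4.
The groups A, C, D, G are pairwise disjoint, so any hitting set needs a separate point for each — at least 4. Hence 4 is optimal.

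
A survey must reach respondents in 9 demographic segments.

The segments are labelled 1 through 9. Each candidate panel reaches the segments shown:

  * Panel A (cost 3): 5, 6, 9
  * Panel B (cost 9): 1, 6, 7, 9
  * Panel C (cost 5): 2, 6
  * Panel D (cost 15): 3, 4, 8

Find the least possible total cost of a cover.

A, B, C, D together cover every segment (A ∪ B ∪ C ∪ D = {1, 2, 3, 4, 5, 6, 7, 8, 9}); total cost 3 + 9 + 5 + 15 = 32.
No covering selection has total cost below 32.

32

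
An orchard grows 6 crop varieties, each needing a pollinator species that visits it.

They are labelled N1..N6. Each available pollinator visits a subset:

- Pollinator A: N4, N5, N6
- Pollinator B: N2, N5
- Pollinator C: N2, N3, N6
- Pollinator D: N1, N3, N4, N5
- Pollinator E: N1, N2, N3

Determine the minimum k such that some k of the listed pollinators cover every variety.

C and D together: C ∪ D = {N1, N2, N3, N4, N5, N6} — every variety is covered.
No single pollinator has all 6 varieties (the largest, D, has 4), so 2 is optimal.

2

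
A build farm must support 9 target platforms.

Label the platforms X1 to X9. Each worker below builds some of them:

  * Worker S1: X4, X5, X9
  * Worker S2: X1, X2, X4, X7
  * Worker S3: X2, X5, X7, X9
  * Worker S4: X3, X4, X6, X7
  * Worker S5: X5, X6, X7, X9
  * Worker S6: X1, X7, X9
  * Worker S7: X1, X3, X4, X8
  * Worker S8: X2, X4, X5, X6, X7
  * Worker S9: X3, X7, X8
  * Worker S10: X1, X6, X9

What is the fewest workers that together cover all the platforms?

3

S1 and S7 and S8 together: S1 ∪ S7 ∪ S8 = {X1, X2, X3, X4, X5, X6, X7, X8, X9} — every platform is covered.
No 2 of the 10 workers cover everything (all 45 combinations miss at least one platform), so 3 is optimal.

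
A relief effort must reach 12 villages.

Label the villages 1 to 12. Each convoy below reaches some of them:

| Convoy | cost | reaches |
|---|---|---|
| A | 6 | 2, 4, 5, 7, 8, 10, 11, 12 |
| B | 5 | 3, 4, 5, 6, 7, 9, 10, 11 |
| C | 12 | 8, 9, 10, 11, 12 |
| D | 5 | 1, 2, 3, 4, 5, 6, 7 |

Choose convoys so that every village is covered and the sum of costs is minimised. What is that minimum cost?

16

A, B, D together cover every village (A ∪ B ∪ D = {1, 2, 3, 4, 5, 6, 7, 8, 9, 10, 11, 12}); total cost 6 + 5 + 5 = 16.
No covering selection has total cost below 16.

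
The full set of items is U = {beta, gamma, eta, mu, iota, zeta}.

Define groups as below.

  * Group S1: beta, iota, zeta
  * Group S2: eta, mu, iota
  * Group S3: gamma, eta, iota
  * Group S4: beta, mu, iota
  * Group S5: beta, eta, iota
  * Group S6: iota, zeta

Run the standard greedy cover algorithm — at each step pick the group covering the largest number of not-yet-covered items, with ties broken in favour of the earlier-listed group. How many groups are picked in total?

Greedy: pick S1 (covers 3 new) → pick S2 (covers 2 new) → pick S3 (covers 1 new). Total picks: 3.

3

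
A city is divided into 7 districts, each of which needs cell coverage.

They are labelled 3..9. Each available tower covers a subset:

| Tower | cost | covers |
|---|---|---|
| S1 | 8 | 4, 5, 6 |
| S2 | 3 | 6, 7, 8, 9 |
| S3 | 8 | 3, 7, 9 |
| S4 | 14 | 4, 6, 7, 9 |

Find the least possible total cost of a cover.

S1, S2, S3 together cover every district (S1 ∪ S2 ∪ S3 = {3, 4, 5, 6, 7, 8, 9}); total cost 8 + 3 + 8 = 19.
No covering selection has total cost below 19.

19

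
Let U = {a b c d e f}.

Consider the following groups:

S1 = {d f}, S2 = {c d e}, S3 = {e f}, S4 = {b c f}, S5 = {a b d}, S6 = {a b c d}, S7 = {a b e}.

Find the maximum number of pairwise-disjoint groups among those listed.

2

S3, S5 are pairwise disjoint (S3={e,f}; S5={a,b,d}).
Every remaining group overlaps one of these, and no 3 of the listed groups are pairwise disjoint, so 2 is the maximum.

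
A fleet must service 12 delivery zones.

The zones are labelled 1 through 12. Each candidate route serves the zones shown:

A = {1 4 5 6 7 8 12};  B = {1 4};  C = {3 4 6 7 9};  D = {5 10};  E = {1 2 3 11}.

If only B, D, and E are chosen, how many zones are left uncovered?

5

Union of B, D, E = {1, 2, 3, 4, 5, 10, 11}.
Not covered: 6, 7, 8, 9, 12 — 5 zones.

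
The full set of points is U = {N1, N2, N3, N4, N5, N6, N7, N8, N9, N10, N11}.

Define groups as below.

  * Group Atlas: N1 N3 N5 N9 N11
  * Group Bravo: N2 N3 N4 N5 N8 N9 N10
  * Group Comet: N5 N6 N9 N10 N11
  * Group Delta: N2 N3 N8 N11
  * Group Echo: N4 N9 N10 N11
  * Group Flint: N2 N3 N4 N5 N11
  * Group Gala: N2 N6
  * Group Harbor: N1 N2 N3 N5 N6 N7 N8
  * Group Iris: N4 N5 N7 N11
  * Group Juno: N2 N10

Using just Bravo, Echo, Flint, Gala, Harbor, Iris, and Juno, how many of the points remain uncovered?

0

Union of Bravo, Echo, Flint, Gala, Harbor, Iris, Juno = {N1, N2, N3, N4, N5, N6, N7, N8, N9, N10, N11} — that's every point, so 0 are uncovered.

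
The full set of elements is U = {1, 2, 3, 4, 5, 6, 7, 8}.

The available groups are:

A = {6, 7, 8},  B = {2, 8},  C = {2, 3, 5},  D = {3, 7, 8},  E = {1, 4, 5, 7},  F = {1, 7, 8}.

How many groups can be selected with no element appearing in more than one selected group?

C, F are pairwise disjoint (C={2,3,5}; F={1,7,8}).
Every remaining group overlaps one of these, and no 3 of the listed groups are pairwise disjoint, so 2 is the maximum.

2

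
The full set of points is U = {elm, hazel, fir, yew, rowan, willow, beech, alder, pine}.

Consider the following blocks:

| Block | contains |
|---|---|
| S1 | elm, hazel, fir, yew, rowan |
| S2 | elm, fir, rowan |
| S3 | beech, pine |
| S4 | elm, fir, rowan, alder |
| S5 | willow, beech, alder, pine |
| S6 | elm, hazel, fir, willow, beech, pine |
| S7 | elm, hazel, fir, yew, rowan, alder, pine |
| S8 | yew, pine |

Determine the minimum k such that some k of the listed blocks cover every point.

2

S5 and S7 together: S5 ∪ S7 = {elm, hazel, fir, yew, rowan, willow, beech, alder, pine} — every point is covered.
No single block has all 9 points (the largest, S7, has 7), so 2 is optimal.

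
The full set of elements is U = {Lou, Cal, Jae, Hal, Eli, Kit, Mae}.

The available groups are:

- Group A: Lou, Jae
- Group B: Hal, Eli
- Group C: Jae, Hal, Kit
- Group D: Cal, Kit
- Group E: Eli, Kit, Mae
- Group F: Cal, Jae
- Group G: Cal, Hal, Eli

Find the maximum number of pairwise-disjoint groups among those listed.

A, B, D are pairwise disjoint (A={Lou,Jae}; B={Hal,Eli}; D={Cal,Kit}).
Every remaining group overlaps one of these, and no 4 of the listed groups are pairwise disjoint, so 3 is the maximum.

3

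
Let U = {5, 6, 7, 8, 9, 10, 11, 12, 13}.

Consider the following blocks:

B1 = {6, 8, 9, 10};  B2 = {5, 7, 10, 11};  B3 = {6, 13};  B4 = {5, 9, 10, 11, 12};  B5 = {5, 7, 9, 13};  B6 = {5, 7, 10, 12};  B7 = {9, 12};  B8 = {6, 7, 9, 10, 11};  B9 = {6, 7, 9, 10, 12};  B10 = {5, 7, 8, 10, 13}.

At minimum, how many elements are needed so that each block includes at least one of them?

Take H = {5, 6, 12}. Each listed block contains at least one of these, so H is a hitting set of size 3.
The blocks B2, B3, B7 are pairwise disjoint, so any hitting set needs a separate element for each — at least 3. Hence 3 is optimal.

3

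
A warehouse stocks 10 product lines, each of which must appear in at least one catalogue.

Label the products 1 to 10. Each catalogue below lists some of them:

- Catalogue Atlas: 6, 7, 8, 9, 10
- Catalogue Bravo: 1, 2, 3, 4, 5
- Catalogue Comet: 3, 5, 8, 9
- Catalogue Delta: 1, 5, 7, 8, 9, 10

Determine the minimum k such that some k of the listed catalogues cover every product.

Take {Atlas, Bravo}. Their union is {1, 2, 3, 4, 5, 6, 7, 8, 9, 10}, which is all 10 products.
No single catalogue has all 10 products (the largest, Delta, has 6), so 2 is optimal.

2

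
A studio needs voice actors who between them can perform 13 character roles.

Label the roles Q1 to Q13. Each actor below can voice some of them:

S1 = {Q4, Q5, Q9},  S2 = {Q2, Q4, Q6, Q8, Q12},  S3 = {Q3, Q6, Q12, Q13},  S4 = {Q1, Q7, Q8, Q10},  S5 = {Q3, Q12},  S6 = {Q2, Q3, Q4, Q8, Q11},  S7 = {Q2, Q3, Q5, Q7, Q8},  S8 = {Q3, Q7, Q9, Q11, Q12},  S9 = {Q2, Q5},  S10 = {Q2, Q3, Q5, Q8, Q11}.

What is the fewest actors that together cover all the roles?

4

S1 and S3 and S4 and S6 together: S1 ∪ S3 ∪ S4 ∪ S6 = {Q1, Q2, Q3, Q4, Q5, Q6, Q7, Q8, Q9, Q10, Q11, Q12, Q13} — every role is covered.
Only S4 contains Q1, so S4 is forced; the remaining 9 roles need at least 3 more actors (each remaining actor adds at most 4) — so at least 4 actors are needed, and 4 is optimal.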